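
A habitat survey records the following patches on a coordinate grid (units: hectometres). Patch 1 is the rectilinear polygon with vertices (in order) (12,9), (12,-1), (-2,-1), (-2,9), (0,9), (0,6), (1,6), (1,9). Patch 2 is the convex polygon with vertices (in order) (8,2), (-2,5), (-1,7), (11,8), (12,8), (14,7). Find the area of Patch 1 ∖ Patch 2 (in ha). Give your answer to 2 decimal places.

|Patch 1| = 137, |Patch 1∩Patch 2| = 53.2083.
|Patch 1 ∖ Patch 2| = |Patch 1| − |Patch 1∩Patch 2| = 137 − 53.2083 = 83.79.

83.79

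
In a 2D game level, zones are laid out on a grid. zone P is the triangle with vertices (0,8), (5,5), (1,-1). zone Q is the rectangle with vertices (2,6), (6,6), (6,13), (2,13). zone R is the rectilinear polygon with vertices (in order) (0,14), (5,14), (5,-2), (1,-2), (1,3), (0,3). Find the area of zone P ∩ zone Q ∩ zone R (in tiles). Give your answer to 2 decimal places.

0.53

The intersection is the polygon with vertices (2,6), (2,6.8), (3.333,6).
By the shoelace formula its area is 0.53.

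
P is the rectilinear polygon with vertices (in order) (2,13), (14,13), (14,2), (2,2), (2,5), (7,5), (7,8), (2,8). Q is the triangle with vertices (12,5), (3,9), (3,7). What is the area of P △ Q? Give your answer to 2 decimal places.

|P| = 117, |Q| = 9, |P∩Q| = 3.9028.
|P △ Q| = |P| + |Q| − 2·|P∩Q| = 117 + 9 − 7.8056 = 118.19.

118.19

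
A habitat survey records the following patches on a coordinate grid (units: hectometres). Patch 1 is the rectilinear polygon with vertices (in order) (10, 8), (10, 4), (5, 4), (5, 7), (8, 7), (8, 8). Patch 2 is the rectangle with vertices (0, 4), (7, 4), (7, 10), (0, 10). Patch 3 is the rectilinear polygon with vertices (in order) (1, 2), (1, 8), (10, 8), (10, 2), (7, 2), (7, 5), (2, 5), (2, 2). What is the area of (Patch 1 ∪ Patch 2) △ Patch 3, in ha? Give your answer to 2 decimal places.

|Patch 1 ∪ Patch 2| = 53.
|(Patch 1 ∪ Patch 2) ∩ Patch 3| = 30.
|(Patch 1 ∪ Patch 2) △ Patch 3| = 53 + 39 − 60 = 32.00.

32.00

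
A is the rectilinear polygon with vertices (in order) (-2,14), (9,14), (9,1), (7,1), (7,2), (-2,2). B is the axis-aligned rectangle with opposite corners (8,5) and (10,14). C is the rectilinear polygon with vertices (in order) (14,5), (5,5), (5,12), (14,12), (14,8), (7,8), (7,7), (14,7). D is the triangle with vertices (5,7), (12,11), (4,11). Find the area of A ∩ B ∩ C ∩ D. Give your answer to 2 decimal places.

2.00

The intersection is the polygon with vertices (8,11), (9,11), (9,9.286), (8,8.714).
By the shoelace formula its area is 2.00.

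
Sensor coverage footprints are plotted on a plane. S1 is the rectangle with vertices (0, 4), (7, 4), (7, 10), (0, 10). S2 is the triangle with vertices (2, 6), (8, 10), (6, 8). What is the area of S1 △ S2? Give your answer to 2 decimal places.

|S1| = 42, |S2| = 2, |S1∩S2| = 1.8333.
|S1 △ S2| = |S1| + |S2| − 2·|S1∩S2| = 42 + 2 − 3.6667 = 40.33.

40.33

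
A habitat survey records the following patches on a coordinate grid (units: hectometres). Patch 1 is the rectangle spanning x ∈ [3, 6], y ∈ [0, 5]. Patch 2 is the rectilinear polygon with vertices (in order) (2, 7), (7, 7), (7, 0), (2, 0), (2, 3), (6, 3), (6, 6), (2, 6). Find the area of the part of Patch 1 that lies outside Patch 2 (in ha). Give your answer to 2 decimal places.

6.00

|Patch 1| = 15, |Patch 1∩Patch 2| = 9.
|Patch 1 ∖ Patch 2| = |Patch 1| − |Patch 1∩Patch 2| = 15 − 9 = 6.00.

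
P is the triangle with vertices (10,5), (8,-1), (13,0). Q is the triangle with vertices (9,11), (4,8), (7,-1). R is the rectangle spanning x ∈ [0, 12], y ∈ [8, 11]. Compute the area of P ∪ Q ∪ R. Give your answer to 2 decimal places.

By inclusion–exclusion:
Individual areas: |P| = 14, |Q| = 27, |R| = 36.
|P∩Q| = 0.
|P∩R| = 0.
|Q∩R| = 6.75.
|P∩Q∩R| = 0.
|P ∪ Q ∪ R| = 77 − 6.75 + 0 = 70.25.

70.25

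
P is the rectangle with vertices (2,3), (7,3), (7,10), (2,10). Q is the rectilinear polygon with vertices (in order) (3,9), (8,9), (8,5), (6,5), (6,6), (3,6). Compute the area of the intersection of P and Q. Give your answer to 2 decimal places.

The intersection is the polygon with vertices (7,5), (6,5), (6,6), (3,6), (3,9), (7,9).
By the shoelace formula its area is 13.00.

13.00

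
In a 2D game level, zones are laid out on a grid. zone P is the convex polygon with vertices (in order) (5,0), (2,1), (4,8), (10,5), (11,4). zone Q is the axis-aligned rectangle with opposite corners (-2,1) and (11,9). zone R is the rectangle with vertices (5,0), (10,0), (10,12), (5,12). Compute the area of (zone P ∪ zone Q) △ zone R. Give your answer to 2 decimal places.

84.75

|zone P ∪ zone Q| = 106.25.
|(zone P ∪ zone Q) ∩ zone R| = 40.75.
|(zone P ∪ zone Q) △ zone R| = 106.25 + 60 − 81.5 = 84.75.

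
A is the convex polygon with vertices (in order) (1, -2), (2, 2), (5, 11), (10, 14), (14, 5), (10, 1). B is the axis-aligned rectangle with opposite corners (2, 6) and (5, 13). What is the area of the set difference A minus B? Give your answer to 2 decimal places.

108.33

|A| = 112.5, |A∩B| = 4.1667.
|A ∖ B| = |A| − |A∩B| = 112.5 − 4.1667 = 108.33.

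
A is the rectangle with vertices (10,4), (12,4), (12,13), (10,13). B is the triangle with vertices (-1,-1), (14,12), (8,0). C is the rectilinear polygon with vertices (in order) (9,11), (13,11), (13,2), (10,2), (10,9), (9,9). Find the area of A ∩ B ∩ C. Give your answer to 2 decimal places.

6.80

The intersection is the polygon with vertices (10,4), (10,8.533), (12,10.267), (12,8).
By the shoelace formula its area is 6.80.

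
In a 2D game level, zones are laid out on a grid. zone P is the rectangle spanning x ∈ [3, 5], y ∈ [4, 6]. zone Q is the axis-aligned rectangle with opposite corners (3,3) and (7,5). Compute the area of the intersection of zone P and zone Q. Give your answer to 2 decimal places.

|zone P∩zone Q|: x∈[3,5], y∈[4,5] → 2·1 = 2.

2.00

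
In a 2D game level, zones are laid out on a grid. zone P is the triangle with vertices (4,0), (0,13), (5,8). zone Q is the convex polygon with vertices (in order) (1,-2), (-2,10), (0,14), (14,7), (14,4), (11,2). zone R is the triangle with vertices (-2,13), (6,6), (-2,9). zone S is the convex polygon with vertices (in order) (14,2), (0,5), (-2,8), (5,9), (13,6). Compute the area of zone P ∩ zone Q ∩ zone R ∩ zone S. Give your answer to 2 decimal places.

3.70

The intersection is the polygon with vertices (1.652,7.63), (1.389,8.484), (2.912,8.702), (4.873,6.986), (4.806,6.448).
By the shoelace formula its area is 3.70.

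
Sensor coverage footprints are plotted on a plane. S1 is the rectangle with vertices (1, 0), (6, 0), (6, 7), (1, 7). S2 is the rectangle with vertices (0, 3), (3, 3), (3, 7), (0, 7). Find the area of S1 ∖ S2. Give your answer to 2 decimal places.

|S1∩S2|: x∈[1,3], y∈[3,7] → 2·4 = 8.
|S1| = 35.
|S1 ∖ S2| = |S1| − |S1∩S2| = 35 − 8 = 27.00.

27.00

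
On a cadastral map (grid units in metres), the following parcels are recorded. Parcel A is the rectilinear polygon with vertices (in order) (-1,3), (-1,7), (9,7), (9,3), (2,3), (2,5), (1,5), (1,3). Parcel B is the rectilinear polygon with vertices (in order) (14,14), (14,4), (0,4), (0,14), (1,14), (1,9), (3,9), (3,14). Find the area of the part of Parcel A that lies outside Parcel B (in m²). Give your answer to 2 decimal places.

|Parcel A| = 38, |Parcel A∩Parcel B| = 26.
|Parcel A ∖ Parcel B| = |Parcel A| − |Parcel A∩Parcel B| = 38 − 26 = 12.00.

12.00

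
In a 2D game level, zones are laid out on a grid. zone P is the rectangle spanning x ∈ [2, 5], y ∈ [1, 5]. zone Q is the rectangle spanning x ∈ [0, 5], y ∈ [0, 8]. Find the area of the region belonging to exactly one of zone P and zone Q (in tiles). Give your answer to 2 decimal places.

28.00

|zone P∩zone Q|: x∈[2,5], y∈[1,5] → 3·4 = 12.
|zone P △ zone Q| = |zone P| + |zone Q| − 2·|zone P∩zone Q| = 12 + 40 − 24 = 28.00.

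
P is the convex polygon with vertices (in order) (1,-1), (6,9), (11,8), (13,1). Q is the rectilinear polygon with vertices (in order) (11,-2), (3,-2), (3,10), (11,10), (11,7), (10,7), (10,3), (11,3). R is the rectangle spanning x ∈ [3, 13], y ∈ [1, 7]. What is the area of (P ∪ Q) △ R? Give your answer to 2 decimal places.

|P ∪ Q| = 107.
|(P ∪ Q) ∩ R| = 54.8571.
|(P ∪ Q) △ R| = 107 + 60 − 109.7143 = 57.29.

57.29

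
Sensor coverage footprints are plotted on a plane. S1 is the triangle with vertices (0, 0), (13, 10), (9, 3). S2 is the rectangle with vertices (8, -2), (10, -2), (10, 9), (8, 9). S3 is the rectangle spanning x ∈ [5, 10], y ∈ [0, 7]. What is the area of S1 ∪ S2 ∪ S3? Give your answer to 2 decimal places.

52.86

By inclusion–exclusion:
Individual areas: |S1| = 25.5, |S2| = 22, |S3| = 35.
|S1∩S2| = 7.1378.
|S1∩S3| = 15.3263.
|S2∩S3|: x∈[8,10], y∈[0,7] → 2·7 = 14.
|S1∩S2∩S3| = 6.8263.
|S1 ∪ S2 ∪ S3| = 82.5 − 36.4641 + 6.8263 = 52.86.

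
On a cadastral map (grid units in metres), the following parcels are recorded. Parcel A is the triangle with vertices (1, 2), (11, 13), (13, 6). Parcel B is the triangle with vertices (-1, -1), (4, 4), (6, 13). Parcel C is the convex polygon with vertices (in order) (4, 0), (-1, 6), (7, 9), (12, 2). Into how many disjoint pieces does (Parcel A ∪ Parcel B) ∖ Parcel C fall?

(Parcel A ∪ Parcel B) ∖ Parcel C splits into 3 disjoint pieces (area 25.0205, area 3.4801, area 3.5693).

3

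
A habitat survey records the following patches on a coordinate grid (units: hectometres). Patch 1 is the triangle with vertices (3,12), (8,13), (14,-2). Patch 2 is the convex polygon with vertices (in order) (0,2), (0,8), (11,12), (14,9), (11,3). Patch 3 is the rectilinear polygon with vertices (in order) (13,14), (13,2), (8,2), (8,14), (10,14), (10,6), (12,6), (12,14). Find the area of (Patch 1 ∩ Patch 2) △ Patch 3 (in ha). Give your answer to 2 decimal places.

38.11

|Patch 1 ∩ Patch 2| = 24.4821.
|(Patch 1 ∩ Patch 2) ∩ Patch 3| = 15.1872.
|(Patch 1 ∩ Patch 2) △ Patch 3| = 24.4821 + 44 − 30.3743 = 38.11.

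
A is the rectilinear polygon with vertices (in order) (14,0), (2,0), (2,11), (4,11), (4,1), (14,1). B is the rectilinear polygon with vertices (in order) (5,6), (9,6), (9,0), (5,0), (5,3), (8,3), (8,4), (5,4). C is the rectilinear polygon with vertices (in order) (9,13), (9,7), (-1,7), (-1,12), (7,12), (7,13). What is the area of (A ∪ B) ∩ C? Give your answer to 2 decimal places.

8.00

The region (A ∪ B) ∩ C is the polygon with vertices (2,11), (4,11), (4,7), (2,7).
By the shoelace formula its area is 8.00.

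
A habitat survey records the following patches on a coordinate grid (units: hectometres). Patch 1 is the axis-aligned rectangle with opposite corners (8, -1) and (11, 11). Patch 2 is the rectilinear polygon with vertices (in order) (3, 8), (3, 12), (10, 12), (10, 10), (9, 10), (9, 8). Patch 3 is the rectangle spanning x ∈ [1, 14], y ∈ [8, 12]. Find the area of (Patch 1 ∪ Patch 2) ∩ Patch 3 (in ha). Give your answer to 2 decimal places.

31.00

The region (Patch 1 ∪ Patch 2) ∩ Patch 3 is the polygon with vertices (11,8), (8,8), (3,8), (3,12), (10,12), (10,11), (11,11).
By the shoelace formula its area is 31.00.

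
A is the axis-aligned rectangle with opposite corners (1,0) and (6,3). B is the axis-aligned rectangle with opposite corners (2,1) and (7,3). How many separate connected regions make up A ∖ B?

1

A ∖ B is a single connected region.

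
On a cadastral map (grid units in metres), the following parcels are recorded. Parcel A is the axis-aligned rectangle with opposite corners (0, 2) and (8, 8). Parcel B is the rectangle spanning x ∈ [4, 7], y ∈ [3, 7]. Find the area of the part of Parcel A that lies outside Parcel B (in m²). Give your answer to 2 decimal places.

|Parcel A∩Parcel B|: x∈[4,7], y∈[3,7] → 3·4 = 12.
|Parcel A| = 48.
|Parcel A ∖ Parcel B| = |Parcel A| − |Parcel A∩Parcel B| = 48 − 12 = 36.00.

36.00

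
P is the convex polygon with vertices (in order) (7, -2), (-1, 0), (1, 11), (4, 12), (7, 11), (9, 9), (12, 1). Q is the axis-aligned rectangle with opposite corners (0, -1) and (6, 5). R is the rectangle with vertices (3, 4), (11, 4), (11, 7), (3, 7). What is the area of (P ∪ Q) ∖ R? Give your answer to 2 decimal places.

104.69

|P ∪ Q| = 126.625.
|(P ∪ Q) ∩ R| = 21.9375.
|(P ∪ Q) ∖ R| = 126.625 − 21.9375 = 104.69.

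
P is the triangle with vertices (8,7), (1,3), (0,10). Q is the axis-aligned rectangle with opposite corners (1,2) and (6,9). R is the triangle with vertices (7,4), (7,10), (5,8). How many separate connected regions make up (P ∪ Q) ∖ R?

(P ∪ Q) ∖ R splits into 2 disjoint pieces (area 37.3373, area 0.4732).

2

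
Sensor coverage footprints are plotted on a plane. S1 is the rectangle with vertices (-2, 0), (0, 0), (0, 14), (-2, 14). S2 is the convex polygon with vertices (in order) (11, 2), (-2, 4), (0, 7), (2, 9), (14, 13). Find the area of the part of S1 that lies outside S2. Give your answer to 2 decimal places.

24.69

|S1| = 28, |S1∩S2| = 3.3077.
|S1 ∖ S2| = |S1| − |S1∩S2| = 28 − 3.3077 = 24.69.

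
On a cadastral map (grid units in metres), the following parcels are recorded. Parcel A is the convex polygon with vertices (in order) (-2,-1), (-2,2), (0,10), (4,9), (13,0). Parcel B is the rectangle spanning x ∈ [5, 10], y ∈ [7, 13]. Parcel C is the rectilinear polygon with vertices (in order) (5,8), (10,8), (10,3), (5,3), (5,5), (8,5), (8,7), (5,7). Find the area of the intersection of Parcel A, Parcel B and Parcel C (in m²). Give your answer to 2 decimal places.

0.50

The intersection is the polygon with vertices (5,7), (5,8), (6,7).
By the shoelace formula its area is 0.50.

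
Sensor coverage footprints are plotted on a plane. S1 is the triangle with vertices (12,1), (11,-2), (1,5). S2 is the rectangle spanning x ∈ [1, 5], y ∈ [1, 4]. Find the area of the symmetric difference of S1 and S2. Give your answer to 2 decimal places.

26.44

|S1| = 18.5, |S2| = 12, |S1∩S2| = 2.0302.
|S1 △ S2| = |S1| + |S2| − 2·|S1∩S2| = 18.5 + 12 − 4.0604 = 26.44.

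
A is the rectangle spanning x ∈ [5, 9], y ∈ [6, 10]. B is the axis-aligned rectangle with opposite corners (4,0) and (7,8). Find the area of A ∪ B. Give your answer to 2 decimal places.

By inclusion–exclusion:
Individual areas: |A| = 16, |B| = 24.
|A∩B|: x∈[5,7], y∈[6,8] → 2·2 = 4.
|A ∪ B| = 40 − 4 = 36.00.

36.00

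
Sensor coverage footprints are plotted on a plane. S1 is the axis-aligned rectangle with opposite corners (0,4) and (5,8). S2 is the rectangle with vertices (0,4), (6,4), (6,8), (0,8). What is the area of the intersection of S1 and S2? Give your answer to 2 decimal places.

20.00

|S1∩S2|: x∈[0,5], y∈[4,8] → 5·4 = 20.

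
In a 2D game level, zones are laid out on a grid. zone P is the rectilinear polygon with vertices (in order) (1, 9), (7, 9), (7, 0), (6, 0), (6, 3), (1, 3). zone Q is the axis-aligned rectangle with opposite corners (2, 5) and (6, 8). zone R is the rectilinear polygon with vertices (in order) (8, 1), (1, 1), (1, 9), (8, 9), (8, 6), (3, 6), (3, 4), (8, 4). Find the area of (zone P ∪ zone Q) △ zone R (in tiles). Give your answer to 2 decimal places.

|zone P ∪ zone Q| = 39.
|(zone P ∪ zone Q) ∩ zone R| = 30.
|(zone P ∪ zone Q) △ zone R| = 39 + 46 − 60 = 25.00.

25.00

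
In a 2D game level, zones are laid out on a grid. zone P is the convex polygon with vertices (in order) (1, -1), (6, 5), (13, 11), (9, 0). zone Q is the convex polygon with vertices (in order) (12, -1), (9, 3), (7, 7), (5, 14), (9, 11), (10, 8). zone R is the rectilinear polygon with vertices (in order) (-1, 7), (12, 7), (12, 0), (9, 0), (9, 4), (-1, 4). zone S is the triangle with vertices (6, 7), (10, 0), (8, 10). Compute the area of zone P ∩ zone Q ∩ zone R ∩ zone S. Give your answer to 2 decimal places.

The intersection is the polygon with vertices (9,3), (9,4), (8.5,4), (7.4,6.2), (8.333,7), (8.6,7), (9.546,2.273).
By the shoelace formula its area is 3.36.

3.36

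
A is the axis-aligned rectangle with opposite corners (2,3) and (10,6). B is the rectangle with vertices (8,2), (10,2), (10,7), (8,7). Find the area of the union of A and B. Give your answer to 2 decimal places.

By inclusion–exclusion:
Individual areas: |A| = 24, |B| = 10.
|A∩B|: x∈[8,10], y∈[3,6] → 2·3 = 6.
|A ∪ B| = 34 − 6 = 28.00.

28.00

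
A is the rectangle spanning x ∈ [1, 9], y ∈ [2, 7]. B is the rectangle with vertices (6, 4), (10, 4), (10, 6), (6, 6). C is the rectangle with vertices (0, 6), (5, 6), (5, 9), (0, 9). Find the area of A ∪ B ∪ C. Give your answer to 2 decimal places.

53.00

By inclusion–exclusion:
Individual areas: |A| = 40, |B| = 8, |C| = 15.
|A∩B|: x∈[6,9], y∈[4,6] → 3·2 = 6.
|A∩C|: x∈[1,5], y∈[6,7] → 4·1 = 4.
|B∩C| = 0 (no overlap).
|A∩B∩C| = 0.
|A ∪ B ∪ C| = 63 − 10 + 0 = 53.00.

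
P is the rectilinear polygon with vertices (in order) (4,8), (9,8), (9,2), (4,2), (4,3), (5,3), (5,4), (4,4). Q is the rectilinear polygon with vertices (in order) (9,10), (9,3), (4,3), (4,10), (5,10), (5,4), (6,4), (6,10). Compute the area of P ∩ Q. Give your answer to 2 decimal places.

20.00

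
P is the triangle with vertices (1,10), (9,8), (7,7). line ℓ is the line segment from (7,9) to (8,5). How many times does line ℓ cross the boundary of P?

The segment meets the boundary at (7.444,7.222), (7.133,8.467).

2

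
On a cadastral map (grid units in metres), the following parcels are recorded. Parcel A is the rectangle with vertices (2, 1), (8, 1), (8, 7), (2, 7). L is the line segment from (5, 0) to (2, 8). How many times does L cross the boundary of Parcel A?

The segment meets the boundary at (2.375,7), (4.625,1).

2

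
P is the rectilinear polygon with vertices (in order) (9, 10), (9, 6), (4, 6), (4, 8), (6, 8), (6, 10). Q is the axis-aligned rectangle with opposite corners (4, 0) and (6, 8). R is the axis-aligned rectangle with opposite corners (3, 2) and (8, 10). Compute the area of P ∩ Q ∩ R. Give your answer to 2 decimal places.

The intersection is the polygon with vertices (4,8), (6,8), (6,6), (4,6).
By the shoelace formula its area is 4.00.

4.00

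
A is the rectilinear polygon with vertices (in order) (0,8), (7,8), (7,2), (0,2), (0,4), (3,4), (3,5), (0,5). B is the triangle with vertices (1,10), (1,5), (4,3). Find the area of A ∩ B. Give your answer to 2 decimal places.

The intersection is the polygon with vertices (1.857,8), (4,3), (2.5,4), (3,4), (3,5), (1,5), (1,8).
By the shoelace formula its area is 5.39.

5.39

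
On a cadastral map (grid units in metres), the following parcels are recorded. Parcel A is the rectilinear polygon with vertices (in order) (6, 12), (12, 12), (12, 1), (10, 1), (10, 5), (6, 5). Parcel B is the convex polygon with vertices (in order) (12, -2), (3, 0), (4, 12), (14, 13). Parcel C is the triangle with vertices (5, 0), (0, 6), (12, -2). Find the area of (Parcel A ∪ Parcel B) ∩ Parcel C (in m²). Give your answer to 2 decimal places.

13.19

The region (Parcel A ∪ Parcel B) ∩ Parcel C is the polygon with vertices (3.316,3.789), (12,-2), (5,0), (3.182,2.182).
By the shoelace formula its area is 13.19.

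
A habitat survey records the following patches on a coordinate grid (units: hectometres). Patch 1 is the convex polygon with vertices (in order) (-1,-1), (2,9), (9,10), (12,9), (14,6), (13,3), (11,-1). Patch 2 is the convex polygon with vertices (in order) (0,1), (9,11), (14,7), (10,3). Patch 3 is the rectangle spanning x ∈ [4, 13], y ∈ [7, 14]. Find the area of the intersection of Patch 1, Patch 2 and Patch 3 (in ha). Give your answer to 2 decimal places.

15.15

The intersection is the polygon with vertices (11.143,9.286), (12.571,8.143), (13,7.5), (13,7), (5.4,7), (7.967,9.852), (9,10).
By the shoelace formula its area is 15.15.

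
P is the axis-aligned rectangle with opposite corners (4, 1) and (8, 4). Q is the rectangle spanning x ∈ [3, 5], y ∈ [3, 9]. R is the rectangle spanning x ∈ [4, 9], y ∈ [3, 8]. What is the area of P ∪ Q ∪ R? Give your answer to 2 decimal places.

40.00

By inclusion–exclusion:
Individual areas: |P| = 12, |Q| = 12, |R| = 25.
|P∩Q|: x∈[4,5], y∈[3,4] → 1·1 = 1.
|P∩R|: x∈[4,8], y∈[3,4] → 4·1 = 4.
|Q∩R|: x∈[4,5], y∈[3,8] → 1·5 = 5.
|P∩Q∩R| = 1.
|P ∪ Q ∪ R| = 49 − 10 + 1 = 40.00.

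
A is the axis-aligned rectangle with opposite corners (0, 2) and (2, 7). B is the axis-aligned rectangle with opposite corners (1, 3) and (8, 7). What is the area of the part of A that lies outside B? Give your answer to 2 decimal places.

6.00

|A∩B|: x∈[1,2], y∈[3,7] → 1·4 = 4.
|A| = 10.
|A ∖ B| = |A| − |A∩B| = 10 − 4 = 6.00.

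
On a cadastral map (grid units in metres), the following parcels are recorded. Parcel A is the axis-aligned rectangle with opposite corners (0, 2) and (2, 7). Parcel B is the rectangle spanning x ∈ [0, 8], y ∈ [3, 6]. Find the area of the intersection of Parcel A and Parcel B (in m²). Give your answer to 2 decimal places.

6.00

|Parcel A∩Parcel B|: x∈[0,2], y∈[3,6] → 2·3 = 6.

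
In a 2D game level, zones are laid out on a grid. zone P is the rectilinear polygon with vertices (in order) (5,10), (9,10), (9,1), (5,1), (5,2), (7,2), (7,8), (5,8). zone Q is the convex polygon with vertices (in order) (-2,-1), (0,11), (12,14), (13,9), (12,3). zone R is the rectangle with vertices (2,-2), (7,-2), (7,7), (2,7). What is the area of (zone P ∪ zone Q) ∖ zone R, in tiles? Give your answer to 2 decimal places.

122.50

|zone P ∪ zone Q| = 153.7857.
|(zone P ∪ zone Q) ∩ zone R| = 31.2857.
|(zone P ∪ zone Q) ∖ zone R| = 153.7857 − 31.2857 = 122.50.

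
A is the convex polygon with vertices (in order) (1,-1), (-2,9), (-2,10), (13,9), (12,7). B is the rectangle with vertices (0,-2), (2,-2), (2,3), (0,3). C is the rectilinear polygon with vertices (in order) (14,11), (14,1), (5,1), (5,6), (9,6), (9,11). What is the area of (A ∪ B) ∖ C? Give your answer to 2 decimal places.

|A ∪ B| = 93.5303.
|(A ∪ B) ∩ C| = 21.3515.
|(A ∪ B) ∖ C| = 93.5303 − 21.3515 = 72.18.

72.18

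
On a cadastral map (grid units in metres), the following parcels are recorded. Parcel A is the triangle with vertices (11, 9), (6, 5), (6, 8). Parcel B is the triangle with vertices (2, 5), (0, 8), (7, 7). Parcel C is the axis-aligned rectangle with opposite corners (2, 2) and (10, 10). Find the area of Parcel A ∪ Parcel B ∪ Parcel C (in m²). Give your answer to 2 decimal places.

By inclusion–exclusion:
Individual areas: |Parcel A| = 7.5, |Parcel B| = 9.5, |Parcel C| = 64.
|Parcel A∩Parcel B| = 0.2714.
|Parcel A∩Parcel C| = 7.2.
|Parcel B∩Parcel C| = 6.7857.
|Parcel A∩Parcel B∩Parcel C| = 0.2714.
|Parcel A ∪ Parcel B ∪ Parcel C| = 81 − 14.2571 + 0.2714 = 67.01.

67.01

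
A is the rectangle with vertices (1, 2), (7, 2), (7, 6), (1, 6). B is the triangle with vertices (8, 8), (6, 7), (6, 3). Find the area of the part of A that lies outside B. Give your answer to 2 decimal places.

22.25

|A| = 24, |A∩B| = 1.75.
|A ∖ B| = |A| − |A∩B| = 24 − 1.75 = 22.25.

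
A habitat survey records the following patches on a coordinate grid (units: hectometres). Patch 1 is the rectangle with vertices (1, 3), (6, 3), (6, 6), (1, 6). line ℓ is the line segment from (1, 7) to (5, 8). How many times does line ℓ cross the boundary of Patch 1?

0

The segment lies entirely outside Patch 1 and never meets its boundary.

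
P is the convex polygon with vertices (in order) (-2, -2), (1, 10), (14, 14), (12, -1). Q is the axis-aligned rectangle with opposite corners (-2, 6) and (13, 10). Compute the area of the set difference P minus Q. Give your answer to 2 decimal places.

126.02

|P| = 176, |P∩Q| = 49.9833.
|P ∖ Q| = |P| − |P∩Q| = 176 − 49.9833 = 126.02.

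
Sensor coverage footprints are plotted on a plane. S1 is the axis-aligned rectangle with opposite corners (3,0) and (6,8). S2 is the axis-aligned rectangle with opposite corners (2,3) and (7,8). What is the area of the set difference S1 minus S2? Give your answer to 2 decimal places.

|S1∩S2|: x∈[3,6], y∈[3,8] → 3·5 = 15.
|S1| = 24.
|S1 ∖ S2| = |S1| − |S1∩S2| = 24 − 15 = 9.00.

9.00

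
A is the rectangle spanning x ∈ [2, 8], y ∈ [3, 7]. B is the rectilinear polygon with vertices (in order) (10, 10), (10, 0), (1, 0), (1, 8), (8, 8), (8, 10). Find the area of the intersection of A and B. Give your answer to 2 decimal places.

The intersection is the polygon with vertices (2,3), (2,7), (8,7), (8,3).
By the shoelace formula its area is 24.00.

24.00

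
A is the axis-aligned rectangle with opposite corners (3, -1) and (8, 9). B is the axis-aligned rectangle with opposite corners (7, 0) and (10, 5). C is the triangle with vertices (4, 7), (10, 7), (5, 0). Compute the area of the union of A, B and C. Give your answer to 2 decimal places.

62.57

By inclusion–exclusion:
Individual areas: |A| = 50, |B| = 15, |C| = 21.
|A∩B|: x∈[7,8], y∈[0,5] → 1·5 = 5.
|A∩C| = 18.2.
|B∩C| = 1.7286.
|A∩B∩C| = 1.5.
|A ∪ B ∪ C| = 86 − 24.9286 + 1.5 = 62.57.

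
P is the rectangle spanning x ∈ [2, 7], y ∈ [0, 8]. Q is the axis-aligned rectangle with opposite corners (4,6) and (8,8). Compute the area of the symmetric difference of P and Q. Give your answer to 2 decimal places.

|P∩Q|: x∈[4,7], y∈[6,8] → 3·2 = 6.
|P △ Q| = |P| + |Q| − 2·|P∩Q| = 40 + 8 − 12 = 36.00.

36.00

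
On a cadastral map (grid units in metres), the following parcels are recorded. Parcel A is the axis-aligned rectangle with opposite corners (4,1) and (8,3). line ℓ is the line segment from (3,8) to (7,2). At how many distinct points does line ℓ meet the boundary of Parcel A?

The segment meets the boundary at (6.333,3).

1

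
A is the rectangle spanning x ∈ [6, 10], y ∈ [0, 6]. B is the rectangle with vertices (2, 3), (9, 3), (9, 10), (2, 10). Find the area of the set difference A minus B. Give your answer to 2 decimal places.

|A∩B|: x∈[6,9], y∈[3,6] → 3·3 = 9.
|A| = 24.
|A ∖ B| = |A| − |A∩B| = 24 − 9 = 15.00.

15.00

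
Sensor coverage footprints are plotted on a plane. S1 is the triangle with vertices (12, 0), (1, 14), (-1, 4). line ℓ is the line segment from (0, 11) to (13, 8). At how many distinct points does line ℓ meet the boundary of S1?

The segment meets the boundary at (4.101,10.054), (0.382,10.912).

2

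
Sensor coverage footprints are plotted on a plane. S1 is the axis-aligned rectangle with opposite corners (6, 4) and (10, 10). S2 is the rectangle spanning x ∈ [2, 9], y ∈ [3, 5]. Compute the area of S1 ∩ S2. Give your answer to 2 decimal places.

|S1∩S2|: x∈[6,9], y∈[4,5] → 3·1 = 3.

3.00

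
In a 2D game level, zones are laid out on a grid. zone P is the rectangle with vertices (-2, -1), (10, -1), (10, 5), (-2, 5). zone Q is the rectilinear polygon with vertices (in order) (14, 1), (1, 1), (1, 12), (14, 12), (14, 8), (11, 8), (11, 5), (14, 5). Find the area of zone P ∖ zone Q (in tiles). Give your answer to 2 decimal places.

|zone P| = 72, |zone P∩zone Q| = 36.
|zone P ∖ zone Q| = |zone P| − |zone P∩zone Q| = 72 − 36 = 36.00.

36.00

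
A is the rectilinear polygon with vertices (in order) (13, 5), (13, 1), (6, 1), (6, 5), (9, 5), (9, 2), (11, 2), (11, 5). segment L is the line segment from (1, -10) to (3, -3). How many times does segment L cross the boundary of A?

0

The segment lies entirely outside A and never meets its boundary.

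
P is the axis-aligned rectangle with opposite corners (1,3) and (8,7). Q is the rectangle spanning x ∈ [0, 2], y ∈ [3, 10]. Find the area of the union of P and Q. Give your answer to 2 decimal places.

38.00

By inclusion–exclusion:
Individual areas: |P| = 28, |Q| = 14.
|P∩Q|: x∈[1,2], y∈[3,7] → 1·4 = 4.
|P ∪ Q| = 42 − 4 = 38.00.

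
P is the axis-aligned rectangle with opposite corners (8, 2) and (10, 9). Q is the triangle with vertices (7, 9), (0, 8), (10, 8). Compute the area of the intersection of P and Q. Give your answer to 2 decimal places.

0.67

The intersection is the polygon with vertices (8,8.667), (10,8), (8,8).
By the shoelace formula its area is 0.67.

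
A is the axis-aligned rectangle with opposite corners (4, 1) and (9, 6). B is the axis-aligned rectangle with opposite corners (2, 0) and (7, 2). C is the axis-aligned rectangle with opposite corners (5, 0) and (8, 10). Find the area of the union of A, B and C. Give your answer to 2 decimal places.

By inclusion–exclusion:
Individual areas: |A| = 25, |B| = 10, |C| = 30.
|A∩B|: x∈[4,7], y∈[1,2] → 3·1 = 3.
|A∩C|: x∈[5,8], y∈[1,6] → 3·5 = 15.
|B∩C|: x∈[5,7], y∈[0,2] → 2·2 = 4.
|A∩B∩C| = 2.
|A ∪ B ∪ C| = 65 − 22 + 2 = 45.00.

45.00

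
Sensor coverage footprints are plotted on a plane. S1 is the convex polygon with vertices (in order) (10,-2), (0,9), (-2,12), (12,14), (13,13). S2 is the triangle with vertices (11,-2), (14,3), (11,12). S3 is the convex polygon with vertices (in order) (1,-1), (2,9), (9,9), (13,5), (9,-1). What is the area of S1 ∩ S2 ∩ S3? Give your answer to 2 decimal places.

The intersection is the polygon with vertices (11,7), (11.667,6.333), (11,3).
By the shoelace formula its area is 1.33.

1.33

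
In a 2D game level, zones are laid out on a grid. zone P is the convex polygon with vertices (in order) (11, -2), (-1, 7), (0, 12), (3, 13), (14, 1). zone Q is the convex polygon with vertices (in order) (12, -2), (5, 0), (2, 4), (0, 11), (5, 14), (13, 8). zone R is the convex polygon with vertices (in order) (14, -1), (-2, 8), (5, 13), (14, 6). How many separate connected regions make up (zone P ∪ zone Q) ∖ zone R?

2

(zone P ∪ zone Q) ∖ zone R splits into 2 disjoint pieces (area 33.1965, area 17.8314).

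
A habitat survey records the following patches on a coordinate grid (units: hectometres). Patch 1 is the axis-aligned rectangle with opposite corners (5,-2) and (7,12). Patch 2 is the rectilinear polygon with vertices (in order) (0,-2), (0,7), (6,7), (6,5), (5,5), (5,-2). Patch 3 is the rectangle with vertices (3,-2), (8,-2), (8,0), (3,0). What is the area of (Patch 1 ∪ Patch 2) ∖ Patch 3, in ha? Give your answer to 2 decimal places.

|Patch 1 ∪ Patch 2| = 73.
|(Patch 1 ∪ Patch 2) ∩ Patch 3| = 8.
|(Patch 1 ∪ Patch 2) ∖ Patch 3| = 73 − 8 = 65.00.

65.00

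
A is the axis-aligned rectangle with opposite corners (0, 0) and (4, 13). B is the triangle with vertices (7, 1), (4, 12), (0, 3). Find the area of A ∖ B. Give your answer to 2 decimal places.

|A| = 52, |A∩B| = 20.2857.
|A ∖ B| = |A| − |A∩B| = 52 − 20.2857 = 31.71.

31.71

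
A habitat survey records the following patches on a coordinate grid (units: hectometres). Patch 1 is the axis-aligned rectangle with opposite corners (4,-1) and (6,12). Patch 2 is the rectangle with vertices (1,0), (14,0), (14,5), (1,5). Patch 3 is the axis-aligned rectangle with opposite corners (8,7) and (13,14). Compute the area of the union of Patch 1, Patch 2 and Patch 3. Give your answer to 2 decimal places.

116.00

By inclusion–exclusion:
Individual areas: |Patch 1| = 26, |Patch 2| = 65, |Patch 3| = 35.
|Patch 1∩Patch 2|: x∈[4,6], y∈[0,5] → 2·5 = 10.
|Patch 1∩Patch 3| = 0 (no overlap).
|Patch 2∩Patch 3| = 0 (no overlap).
|Patch 1∩Patch 2∩Patch 3| = 0.
|Patch 1 ∪ Patch 2 ∪ Patch 3| = 126 − 10 + 0 = 116.00.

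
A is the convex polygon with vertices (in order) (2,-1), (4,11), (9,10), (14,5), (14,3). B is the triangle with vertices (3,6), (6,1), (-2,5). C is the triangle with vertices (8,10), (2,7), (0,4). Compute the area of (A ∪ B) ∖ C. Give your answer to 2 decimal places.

92.60

|A ∪ B| = 96.3344.
|(A ∪ B) ∩ C| = 3.7336.
|(A ∪ B) ∖ C| = 96.3344 − 3.7336 = 92.60.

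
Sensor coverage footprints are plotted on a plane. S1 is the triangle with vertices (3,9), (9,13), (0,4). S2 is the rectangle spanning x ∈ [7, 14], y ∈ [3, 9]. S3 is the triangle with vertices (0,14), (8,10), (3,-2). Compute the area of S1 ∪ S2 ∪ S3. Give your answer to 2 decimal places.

101.51

By inclusion–exclusion:
Individual areas: |S1| = 9, |S2| = 42, |S3| = 58.
|S1∩S2| = 0.
|S1∩S3| = 7.0815.
|S2∩S3| = 0.4083.
|S1∩S2∩S3| = 0.
|S1 ∪ S2 ∪ S3| = 109 − 7.4898 + 0 = 101.51.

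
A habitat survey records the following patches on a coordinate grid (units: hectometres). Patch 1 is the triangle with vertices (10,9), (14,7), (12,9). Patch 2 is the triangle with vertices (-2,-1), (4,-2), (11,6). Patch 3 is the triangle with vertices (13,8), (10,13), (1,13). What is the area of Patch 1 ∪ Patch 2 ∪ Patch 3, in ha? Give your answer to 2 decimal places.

51.30

By inclusion–exclusion:
Individual areas: |Patch 1| = 2, |Patch 2| = 27.5, |Patch 3| = 22.5.
|Patch 1∩Patch 2| = 0.
|Patch 1∩Patch 3| = 0.7.
|Patch 2∩Patch 3| = 0.
|Patch 1∩Patch 2∩Patch 3| = 0.
|Patch 1 ∪ Patch 2 ∪ Patch 3| = 52 − 0.7 + 0 = 51.30.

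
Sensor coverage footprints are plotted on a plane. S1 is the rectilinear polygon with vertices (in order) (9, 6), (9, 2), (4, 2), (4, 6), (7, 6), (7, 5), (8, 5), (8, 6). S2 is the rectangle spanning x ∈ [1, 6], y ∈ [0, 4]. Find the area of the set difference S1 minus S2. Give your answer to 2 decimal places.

15.00

|S1| = 19, |S1∩S2| = 4.
|S1 ∖ S2| = |S1| − |S1∩S2| = 19 − 4 = 15.00.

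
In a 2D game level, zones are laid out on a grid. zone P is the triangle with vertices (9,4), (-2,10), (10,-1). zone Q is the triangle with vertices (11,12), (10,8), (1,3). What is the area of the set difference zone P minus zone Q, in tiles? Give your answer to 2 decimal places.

22.55

|zone P| = 24.5, |zone P∩zone Q| = 1.9501.
|zone P ∖ zone Q| = |zone P| − |zone P∩zone Q| = 24.5 − 1.9501 = 22.55.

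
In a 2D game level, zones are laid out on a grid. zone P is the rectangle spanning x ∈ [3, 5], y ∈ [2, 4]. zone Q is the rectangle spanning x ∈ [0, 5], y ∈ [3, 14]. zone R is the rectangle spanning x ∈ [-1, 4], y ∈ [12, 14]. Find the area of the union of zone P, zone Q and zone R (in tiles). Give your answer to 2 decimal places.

By inclusion–exclusion:
Individual areas: |zone P| = 4, |zone Q| = 55, |zone R| = 10.
|zone P∩zone Q|: x∈[3,5], y∈[3,4] → 2·1 = 2.
|zone P∩zone R| = 0 (no overlap).
|zone Q∩zone R|: x∈[0,4], y∈[12,14] → 4·2 = 8.
|zone P∩zone Q∩zone R| = 0.
|zone P ∪ zone Q ∪ zone R| = 69 − 10 + 0 = 59.00.

59.00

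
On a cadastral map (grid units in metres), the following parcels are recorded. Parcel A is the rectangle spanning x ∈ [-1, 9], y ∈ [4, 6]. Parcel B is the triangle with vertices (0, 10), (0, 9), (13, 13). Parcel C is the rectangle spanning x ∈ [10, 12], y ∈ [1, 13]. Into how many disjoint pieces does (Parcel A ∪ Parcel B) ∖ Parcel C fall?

(Parcel A ∪ Parcel B) ∖ Parcel C splits into 3 disjoint pieces (area 20, area 6.1538, area 0.0385).

3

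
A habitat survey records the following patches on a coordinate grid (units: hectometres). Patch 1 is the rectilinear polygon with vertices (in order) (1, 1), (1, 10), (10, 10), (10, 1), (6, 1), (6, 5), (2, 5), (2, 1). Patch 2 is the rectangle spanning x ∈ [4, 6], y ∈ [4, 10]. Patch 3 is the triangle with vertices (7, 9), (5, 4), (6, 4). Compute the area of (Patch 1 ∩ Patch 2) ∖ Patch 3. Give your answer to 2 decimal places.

|Patch 1 ∩ Patch 2| = 10.
|(Patch 1 ∩ Patch 2) ∩ Patch 3| = 0.45.
|(Patch 1 ∩ Patch 2) ∖ Patch 3| = 10 − 0.45 = 9.55.

9.55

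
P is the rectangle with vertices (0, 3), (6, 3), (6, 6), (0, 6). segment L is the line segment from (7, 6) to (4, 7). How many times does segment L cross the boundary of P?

0

The segment lies entirely outside P and never meets its boundary.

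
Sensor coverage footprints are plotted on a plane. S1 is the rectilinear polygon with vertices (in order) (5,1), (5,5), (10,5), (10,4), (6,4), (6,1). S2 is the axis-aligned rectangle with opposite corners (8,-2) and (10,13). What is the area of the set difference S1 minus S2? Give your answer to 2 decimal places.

6.00

|S1| = 8, |S1∩S2| = 2.
|S1 ∖ S2| = |S1| − |S1∩S2| = 8 − 2 = 6.00.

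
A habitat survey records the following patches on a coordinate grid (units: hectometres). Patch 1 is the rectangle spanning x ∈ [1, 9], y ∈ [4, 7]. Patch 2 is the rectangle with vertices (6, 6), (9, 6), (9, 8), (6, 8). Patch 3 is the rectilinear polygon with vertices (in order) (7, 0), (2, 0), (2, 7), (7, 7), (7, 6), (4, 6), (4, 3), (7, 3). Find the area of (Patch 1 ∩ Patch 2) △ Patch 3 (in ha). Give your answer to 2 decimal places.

27.00

|Patch 1 ∩ Patch 2| = 3.
|(Patch 1 ∩ Patch 2) ∩ Patch 3| = 1.
|(Patch 1 ∩ Patch 2) △ Patch 3| = 3 + 26 − 2 = 27.00.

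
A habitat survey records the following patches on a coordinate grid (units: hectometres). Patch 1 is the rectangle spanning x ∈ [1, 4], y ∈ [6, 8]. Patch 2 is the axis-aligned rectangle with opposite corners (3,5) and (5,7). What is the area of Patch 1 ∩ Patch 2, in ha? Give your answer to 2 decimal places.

|Patch 1∩Patch 2|: x∈[3,4], y∈[6,7] → 1·1 = 1.

1.00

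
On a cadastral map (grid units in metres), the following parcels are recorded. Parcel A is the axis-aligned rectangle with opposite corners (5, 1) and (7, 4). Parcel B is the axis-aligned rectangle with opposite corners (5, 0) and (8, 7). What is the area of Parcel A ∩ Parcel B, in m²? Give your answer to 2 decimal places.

6.00

|Parcel A∩Parcel B|: x∈[5,7], y∈[1,4] → 2·3 = 6.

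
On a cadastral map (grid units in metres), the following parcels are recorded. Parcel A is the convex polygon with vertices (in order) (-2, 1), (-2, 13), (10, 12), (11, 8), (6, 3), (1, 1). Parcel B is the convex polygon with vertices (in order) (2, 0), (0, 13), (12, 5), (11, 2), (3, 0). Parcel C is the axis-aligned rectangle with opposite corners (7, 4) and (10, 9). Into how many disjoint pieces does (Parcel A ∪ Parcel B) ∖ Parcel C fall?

1

(Parcel A ∪ Parcel B) ∖ Parcel C is a single connected region.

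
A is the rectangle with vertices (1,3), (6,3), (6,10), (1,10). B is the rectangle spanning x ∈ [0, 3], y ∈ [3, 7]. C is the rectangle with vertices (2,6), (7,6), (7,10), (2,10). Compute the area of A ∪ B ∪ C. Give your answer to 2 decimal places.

43.00

By inclusion–exclusion:
Individual areas: |A| = 35, |B| = 12, |C| = 20.
|A∩B|: x∈[1,3], y∈[3,7] → 2·4 = 8.
|A∩C|: x∈[2,6], y∈[6,10] → 4·4 = 16.
|B∩C|: x∈[2,3], y∈[6,7] → 1·1 = 1.
|A∩B∩C| = 1.
|A ∪ B ∪ C| = 67 − 25 + 1 = 43.00.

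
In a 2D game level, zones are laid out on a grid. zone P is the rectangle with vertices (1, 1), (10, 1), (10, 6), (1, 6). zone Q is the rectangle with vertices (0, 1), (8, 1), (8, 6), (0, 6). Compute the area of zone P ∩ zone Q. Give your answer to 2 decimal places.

35.00

|zone P∩zone Q|: x∈[1,8], y∈[1,6] → 7·5 = 35.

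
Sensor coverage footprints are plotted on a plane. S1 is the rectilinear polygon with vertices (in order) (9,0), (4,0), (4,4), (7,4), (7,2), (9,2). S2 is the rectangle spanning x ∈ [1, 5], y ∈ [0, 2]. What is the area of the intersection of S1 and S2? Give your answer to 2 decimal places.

The intersection is the polygon with vertices (4,0), (4,2), (5,2), (5,0).
By the shoelace formula its area is 2.00.

2.00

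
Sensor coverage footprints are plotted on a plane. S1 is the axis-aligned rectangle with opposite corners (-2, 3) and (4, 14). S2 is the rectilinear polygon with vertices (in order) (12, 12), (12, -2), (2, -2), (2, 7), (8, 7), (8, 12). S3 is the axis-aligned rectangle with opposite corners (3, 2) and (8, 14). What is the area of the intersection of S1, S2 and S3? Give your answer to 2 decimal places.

4.00

The intersection is the polygon with vertices (3,3), (3,7), (4,7), (4,3).
By the shoelace formula its area is 4.00.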